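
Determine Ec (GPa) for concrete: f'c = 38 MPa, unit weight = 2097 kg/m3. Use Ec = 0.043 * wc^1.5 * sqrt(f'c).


Ec = 0.043 * 2097^1.5 * sqrt(38) / 1000
= 25.45 GPa

25.45


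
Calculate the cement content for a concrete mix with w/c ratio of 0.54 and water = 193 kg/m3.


Cement = water / (w/c)
= 193 / 0.54
= 357.4 kg/m3

357.4


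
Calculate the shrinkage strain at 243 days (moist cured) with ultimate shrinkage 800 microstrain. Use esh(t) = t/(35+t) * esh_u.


esh(243) = 243 / (35 + 243) * 800
= 243 / 278 * 800
= 699.3 microstrain

699.3


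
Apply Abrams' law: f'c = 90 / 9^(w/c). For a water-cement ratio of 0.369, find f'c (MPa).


f'c = 90 / 9^0.369
= 90 / 2.25
= 40.01 MPa

40.01


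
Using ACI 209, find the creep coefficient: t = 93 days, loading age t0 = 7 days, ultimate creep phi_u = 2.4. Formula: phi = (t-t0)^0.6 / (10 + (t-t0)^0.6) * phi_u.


dt = 93 - 7 = 86
phi = 86^0.6 / (10 + 86^0.6) * 2.4
= 1.42

1.42


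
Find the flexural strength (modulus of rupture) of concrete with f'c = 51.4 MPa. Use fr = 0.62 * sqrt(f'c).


fr = 0.62 * sqrt(51.4)
= 4.445 MPa

4.445


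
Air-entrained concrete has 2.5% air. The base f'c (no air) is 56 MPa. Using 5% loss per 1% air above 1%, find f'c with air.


Strength loss = (2.5 - 1) * 5 = 7.5%
f'c = 56 * (1 - 7.5/100)
= 51.8 MPa

51.8


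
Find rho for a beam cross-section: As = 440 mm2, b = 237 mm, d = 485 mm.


rho = As / (b * d)
= 440 / (237 * 485)
= 0.0038

0.0038


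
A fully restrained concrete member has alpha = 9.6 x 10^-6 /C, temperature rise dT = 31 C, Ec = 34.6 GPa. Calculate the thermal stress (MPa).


sigma = alpha * dT * Ec
= 9.6e-6 * 31 * 34.6 * 1000
= 10.297 MPa

10.297


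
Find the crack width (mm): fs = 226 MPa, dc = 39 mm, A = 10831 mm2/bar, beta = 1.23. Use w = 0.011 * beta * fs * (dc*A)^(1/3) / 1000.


w = 0.011 * beta * fs * (dc * A)^(1/3) / 1000
= 0.011 * 1.23 * 226 * (39 * 10831)^(1/3) / 1000
= 0.229 mm

0.229


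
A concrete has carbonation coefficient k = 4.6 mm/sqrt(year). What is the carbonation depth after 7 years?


depth = k * sqrt(t)
= 4.6 * sqrt(7)
= 12.17 mm

12.17


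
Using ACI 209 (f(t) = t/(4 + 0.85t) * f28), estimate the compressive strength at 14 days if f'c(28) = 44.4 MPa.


f(14) = 14 / (4 + 0.85 * 14) * 44.4
= 14 / 15.9 * 44.4
= 39.09 MPa

39.09


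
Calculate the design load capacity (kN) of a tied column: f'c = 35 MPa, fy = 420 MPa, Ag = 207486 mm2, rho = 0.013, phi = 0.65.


Ast = rho * Ag = 0.013 * 207486 = 2697.318 mm2
phi*Pn = 0.65 * 0.80 * (0.85 * 35 * (207486 - 2697.318) + 420 * 2697.318) / 1000
= 3757.18 kN

3757.18


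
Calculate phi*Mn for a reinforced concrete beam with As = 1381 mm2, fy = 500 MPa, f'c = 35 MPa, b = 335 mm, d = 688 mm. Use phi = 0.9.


a = As * fy / (0.85 * f'c * b)
= 1381 * 500 / (0.85 * 35 * 335)
= 69.2838 mm
Mn = As * fy * (d - a/2) / 10^6
= 451.1438 kN-m
phi*Mn = 0.9 * 451.1438 = 406.03 kN-m

406.03


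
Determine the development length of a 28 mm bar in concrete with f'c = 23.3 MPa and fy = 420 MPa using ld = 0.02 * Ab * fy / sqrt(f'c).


Ab = pi * 28^2 / 4 = 615.752 mm2
ld = 0.02 * 615.752 * 420 / sqrt(23.3)
= 1071.5 mm

1071.5


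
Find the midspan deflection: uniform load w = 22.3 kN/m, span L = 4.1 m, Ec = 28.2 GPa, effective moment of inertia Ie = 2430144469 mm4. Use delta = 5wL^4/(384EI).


Convert: L = 4.1 m = 4100 mm, Ec = 28.2 GPa = 28200 MPa
delta = 5 * 22.3 * 4100^4 / (384 * 28200 * 2430144469)
= 1.2 mm

1.2


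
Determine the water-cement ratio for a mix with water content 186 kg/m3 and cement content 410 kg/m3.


w/c = water / cement
w/c = 186 / 410 = 0.454

0.454


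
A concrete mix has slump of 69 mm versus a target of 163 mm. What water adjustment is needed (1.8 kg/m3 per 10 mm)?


Difference = 163 - 69 = 94 mm
Water adjustment = 94 * 1.8 / 10 = 16.9 kg/m3

16.9


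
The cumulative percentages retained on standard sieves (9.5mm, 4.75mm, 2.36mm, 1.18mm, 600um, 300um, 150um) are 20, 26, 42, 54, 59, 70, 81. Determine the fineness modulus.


FM = sum(cumulative % retained) / 100
= 352 / 100
= 3.52

3.52


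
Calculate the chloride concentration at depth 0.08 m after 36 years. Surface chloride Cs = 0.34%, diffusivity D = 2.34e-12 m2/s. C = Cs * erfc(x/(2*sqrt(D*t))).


t_seconds = 36 * 365.25 * 24 * 3600 = 1136073600.0 s
arg = 0.08 / (2 * sqrt(2.34e-12 * 1136073600.0))
= 0.7758
erfc(0.7758) = 0.2726
C = 0.34 * 0.2726 = 0.0927%

0.0927


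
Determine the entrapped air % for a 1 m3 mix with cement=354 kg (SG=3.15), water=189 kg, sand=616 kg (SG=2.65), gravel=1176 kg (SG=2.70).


Vol cement = 354 / (3.15 * 1000) = 0.112381 m3
Vol water = 189 / 1000 = 0.189 m3
Vol sand = 616 / (2.65 * 1000) = 0.232453 m3
Vol gravel = 1176 / (2.70 * 1000) = 0.435556 m3
Total solid + water volume = 0.969389 m3
Air = (1 - 0.969389) * 100 = 3.06%

3.06


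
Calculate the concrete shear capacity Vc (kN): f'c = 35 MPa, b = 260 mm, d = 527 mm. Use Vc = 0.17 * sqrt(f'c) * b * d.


Vc = 0.17 * sqrt(35) * 260 * 527 / 1000
= 137.81 kN

137.81


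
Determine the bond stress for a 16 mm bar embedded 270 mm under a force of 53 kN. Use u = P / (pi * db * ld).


u = P / (pi * db * ld)
= 53 * 1000 / (pi * 16 * 270)
= 3.905 MPa

3.905


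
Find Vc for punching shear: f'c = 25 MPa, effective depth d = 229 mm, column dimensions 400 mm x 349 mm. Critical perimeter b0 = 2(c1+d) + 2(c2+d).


b0 = 2*(400 + 229) + 2*(349 + 229) = 2414 mm
Vc = 0.33 * sqrt(25) * 2414 * 229 / 1000
= 912.13 kN

912.13


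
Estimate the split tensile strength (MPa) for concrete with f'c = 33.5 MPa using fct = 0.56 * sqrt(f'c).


fct = 0.56 * sqrt(33.5)
= 0.56 * 5.788
= 3.241 MPa

3.241


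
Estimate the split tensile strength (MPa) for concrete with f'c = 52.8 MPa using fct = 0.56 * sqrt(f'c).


fct = 0.56 * sqrt(52.8)
= 0.56 * 7.266
= 4.069 MPa

4.069


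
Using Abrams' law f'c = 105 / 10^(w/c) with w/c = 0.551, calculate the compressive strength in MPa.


f'c = 105 / 10^0.551
= 105 / 3.556
= 29.52 MPa

29.52


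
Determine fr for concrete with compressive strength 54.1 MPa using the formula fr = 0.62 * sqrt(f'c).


fr = 0.62 * sqrt(54.1)
= 4.56 MPa

4.56


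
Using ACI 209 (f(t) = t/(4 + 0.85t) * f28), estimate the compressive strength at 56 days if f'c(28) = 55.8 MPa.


f(56) = 56 / (4 + 0.85 * 56) * 55.8
= 56 / 51.6 * 55.8
= 60.56 MPa

60.56


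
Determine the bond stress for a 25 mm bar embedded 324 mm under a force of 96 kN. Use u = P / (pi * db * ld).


u = P / (pi * db * ld)
= 96 * 1000 / (pi * 25 * 324)
= 3.773 MPa

3.773


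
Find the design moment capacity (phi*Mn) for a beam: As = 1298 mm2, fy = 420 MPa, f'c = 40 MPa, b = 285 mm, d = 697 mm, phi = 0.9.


a = As * fy / (0.85 * f'c * b)
= 1298 * 420 / (0.85 * 40 * 285)
= 56.2601 mm
Mn = As * fy * (d - a/2) / 10^6
= 364.6412 kN-m
phi*Mn = 0.9 * 364.6412 = 328.18 kN-m

328.18


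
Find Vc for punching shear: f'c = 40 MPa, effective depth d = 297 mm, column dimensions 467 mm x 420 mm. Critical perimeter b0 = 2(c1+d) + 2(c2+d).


b0 = 2*(467 + 297) + 2*(420 + 297) = 2962 mm
Vc = 0.33 * sqrt(40) * 2962 * 297 / 1000
= 1836.05 kN

1836.05


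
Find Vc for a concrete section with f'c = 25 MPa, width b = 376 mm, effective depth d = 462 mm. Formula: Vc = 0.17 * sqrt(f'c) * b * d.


Vc = 0.17 * sqrt(25) * 376 * 462 / 1000
= 147.66 kN

147.66


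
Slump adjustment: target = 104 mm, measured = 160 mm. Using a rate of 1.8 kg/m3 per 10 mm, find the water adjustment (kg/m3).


Difference = 104 - 160 = -56 mm
Water adjustment = -56 * 1.8 / 10 = -10.1 kg/m3

-10.1


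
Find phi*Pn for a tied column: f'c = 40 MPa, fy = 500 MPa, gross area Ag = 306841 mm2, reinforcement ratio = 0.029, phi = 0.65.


Ast = rho * Ag = 0.029 * 306841 = 8898.389 mm2
phi*Pn = 0.65 * 0.80 * (0.85 * 40 * (306841 - 8898.389) + 500 * 8898.389) / 1000
= 7581.21 kN

7581.21


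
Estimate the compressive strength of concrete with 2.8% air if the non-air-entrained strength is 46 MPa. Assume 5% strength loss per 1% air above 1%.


Strength loss = (2.8 - 1) * 5 = 9.0%
f'c = 46 * (1 - 9.0/100)
= 41.86 MPa

41.86


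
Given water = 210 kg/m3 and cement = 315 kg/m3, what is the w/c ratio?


w/c = water / cement
w/c = 210 / 315 = 0.667

0.667


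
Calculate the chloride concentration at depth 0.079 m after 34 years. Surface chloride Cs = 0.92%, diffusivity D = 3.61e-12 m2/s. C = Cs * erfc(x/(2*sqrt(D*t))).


t_seconds = 34 * 365.25 * 24 * 3600 = 1072958400.0 s
arg = 0.079 / (2 * sqrt(3.61e-12 * 1072958400.0))
= 0.6347
erfc(0.6347) = 0.3694
C = 0.92 * 0.3694 = 0.3399%

0.3399


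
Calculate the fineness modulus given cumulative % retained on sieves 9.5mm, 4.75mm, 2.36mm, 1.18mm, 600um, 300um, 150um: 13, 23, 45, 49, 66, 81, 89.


FM = sum(cumulative % retained) / 100
= 366 / 100
= 3.66

3.66


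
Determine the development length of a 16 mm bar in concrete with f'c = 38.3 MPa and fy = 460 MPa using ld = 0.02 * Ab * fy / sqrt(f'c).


Ab = pi * 16^2 / 4 = 201.062 mm2
ld = 0.02 * 201.062 * 460 / sqrt(38.3)
= 298.9 mm

298.9


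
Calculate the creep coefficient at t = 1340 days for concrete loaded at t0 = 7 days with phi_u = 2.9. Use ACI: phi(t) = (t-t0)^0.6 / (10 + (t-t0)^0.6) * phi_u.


dt = 1340 - 7 = 1333
phi = 1333^0.6 / (10 + 1333^0.6) * 2.9
= 2.559

2.559


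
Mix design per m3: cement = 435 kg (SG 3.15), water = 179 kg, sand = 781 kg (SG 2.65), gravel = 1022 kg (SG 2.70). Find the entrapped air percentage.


Vol cement = 435 / (3.15 * 1000) = 0.138095 m3
Vol water = 179 / 1000 = 0.179 m3
Vol sand = 781 / (2.65 * 1000) = 0.294717 m3
Vol gravel = 1022 / (2.70 * 1000) = 0.378519 m3
Total solid + water volume = 0.990331 m3
Air = (1 - 0.990331) * 100 = 0.97%

0.97


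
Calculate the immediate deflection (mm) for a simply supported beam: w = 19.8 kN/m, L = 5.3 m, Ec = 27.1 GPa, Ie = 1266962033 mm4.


Convert: L = 5.3 m = 5300 mm, Ec = 27.1 GPa = 27100 MPa
delta = 5 * 19.8 * 5300^4 / (384 * 27100 * 1266962033)
= 5.92 mm

5.92


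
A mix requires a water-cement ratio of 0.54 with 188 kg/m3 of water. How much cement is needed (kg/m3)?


Cement = water / (w/c)
= 188 / 0.54
= 348.1 kg/m3

348.1


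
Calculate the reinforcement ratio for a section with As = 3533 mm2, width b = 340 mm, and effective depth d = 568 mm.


rho = As / (b * d)
= 3533 / (340 * 568)
= 0.0183

0.0183


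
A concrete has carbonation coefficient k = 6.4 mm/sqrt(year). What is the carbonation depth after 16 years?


depth = k * sqrt(t)
= 6.4 * sqrt(16)
= 25.6 mm

25.6


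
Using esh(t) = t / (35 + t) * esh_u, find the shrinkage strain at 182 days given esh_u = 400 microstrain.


esh(182) = 182 / (35 + 182) * 400
= 182 / 217 * 400
= 335.5 microstrain

335.5


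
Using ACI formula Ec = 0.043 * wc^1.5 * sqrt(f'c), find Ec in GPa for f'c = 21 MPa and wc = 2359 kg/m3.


Ec = 0.043 * 2359^1.5 * sqrt(21) / 1000
= 22.58 GPa

22.58


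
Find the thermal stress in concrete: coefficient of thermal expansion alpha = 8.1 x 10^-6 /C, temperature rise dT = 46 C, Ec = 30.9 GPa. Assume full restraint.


sigma = alpha * dT * Ec
= 8.1e-6 * 46 * 30.9 * 1000
= 11.513 MPa

11.513


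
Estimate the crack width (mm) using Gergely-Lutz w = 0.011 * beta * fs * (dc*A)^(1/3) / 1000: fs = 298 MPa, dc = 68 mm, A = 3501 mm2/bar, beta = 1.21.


w = 0.011 * beta * fs * (dc * A)^(1/3) / 1000
= 0.011 * 1.21 * 298 * (68 * 3501)^(1/3) / 1000
= 0.246 mm

0.246


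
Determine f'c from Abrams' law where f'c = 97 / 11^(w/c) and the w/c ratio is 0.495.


f'c = 97 / 11^0.495
= 97 / 3.277
= 29.6 MPa

29.6


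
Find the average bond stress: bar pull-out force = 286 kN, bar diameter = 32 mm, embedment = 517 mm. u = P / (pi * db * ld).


u = P / (pi * db * ld)
= 286 * 1000 / (pi * 32 * 517)
= 5.503 MPa

5.503


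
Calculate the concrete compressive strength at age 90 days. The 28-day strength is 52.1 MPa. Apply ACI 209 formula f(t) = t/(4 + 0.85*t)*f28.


f(90) = 90 / (4 + 0.85 * 90) * 52.1
= 90 / 80.5 * 52.1
= 58.25 MPa

58.25


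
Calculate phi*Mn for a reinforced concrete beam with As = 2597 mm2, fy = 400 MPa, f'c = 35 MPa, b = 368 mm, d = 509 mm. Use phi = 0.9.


a = As * fy / (0.85 * f'c * b)
= 2597 * 400 / (0.85 * 35 * 368)
= 94.8849 mm
Mn = As * fy * (d - a/2) / 10^6
= 479.466 kN-m
phi*Mn = 0.9 * 479.466 = 431.52 kN-m

431.52


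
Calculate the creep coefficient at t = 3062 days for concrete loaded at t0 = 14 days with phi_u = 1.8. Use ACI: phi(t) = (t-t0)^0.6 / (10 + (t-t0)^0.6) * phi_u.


dt = 3062 - 14 = 3048
phi = 3048^0.6 / (10 + 3048^0.6) * 1.8
= 1.665

1.665


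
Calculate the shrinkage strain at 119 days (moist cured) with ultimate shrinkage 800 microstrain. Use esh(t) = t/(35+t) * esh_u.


esh(119) = 119 / (35 + 119) * 800
= 119 / 154 * 800
= 618.2 microstrain

618.2


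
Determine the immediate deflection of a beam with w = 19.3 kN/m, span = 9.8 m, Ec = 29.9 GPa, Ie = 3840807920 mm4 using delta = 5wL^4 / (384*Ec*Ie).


Convert: L = 9.8 m = 9800 mm, Ec = 29.9 GPa = 29900 MPa
delta = 5 * 19.3 * 9800^4 / (384 * 29900 * 3840807920)
= 20.18 mm

20.18


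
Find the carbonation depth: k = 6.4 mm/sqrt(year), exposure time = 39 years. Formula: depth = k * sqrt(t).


depth = k * sqrt(t)
= 6.4 * sqrt(39)
= 39.97 mm

39.97


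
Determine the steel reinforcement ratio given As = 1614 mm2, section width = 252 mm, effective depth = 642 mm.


rho = As / (b * d)
= 1614 / (252 * 642)
= 0.01

0.01


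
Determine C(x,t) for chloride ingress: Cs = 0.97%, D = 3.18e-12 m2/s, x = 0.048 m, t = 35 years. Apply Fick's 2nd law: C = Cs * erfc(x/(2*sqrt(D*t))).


t_seconds = 35 * 365.25 * 24 * 3600 = 1104516000.0 s
arg = 0.048 / (2 * sqrt(3.18e-12 * 1104516000.0))
= 0.405
erfc(0.405) = 0.5668
C = 0.97 * 0.5668 = 0.5498%

0.5498


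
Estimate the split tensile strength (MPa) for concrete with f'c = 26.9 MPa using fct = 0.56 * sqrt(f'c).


fct = 0.56 * sqrt(26.9)
= 0.56 * 5.187
= 2.904 MPa

2.904


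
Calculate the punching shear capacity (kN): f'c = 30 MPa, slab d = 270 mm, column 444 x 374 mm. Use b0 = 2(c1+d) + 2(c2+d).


b0 = 2*(444 + 270) + 2*(374 + 270) = 2716 mm
Vc = 0.33 * sqrt(30) * 2716 * 270 / 1000
= 1325.46 kN

1325.46


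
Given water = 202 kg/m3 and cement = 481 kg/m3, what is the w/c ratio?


w/c = water / cement
w/c = 202 / 481 = 0.42

0.42


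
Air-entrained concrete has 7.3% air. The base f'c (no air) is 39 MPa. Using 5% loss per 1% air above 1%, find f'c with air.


Strength loss = (7.3 - 1) * 5 = 31.5%
f'c = 39 * (1 - 31.5/100)
= 26.72 MPa

26.72


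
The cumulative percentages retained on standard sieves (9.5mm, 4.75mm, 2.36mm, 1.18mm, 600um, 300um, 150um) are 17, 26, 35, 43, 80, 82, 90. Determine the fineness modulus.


FM = sum(cumulative % retained) / 100
= 373 / 100
= 3.73

3.73


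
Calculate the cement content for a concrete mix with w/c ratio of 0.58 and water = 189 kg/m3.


Cement = water / (w/c)
= 189 / 0.58
= 325.9 kg/m3

325.9


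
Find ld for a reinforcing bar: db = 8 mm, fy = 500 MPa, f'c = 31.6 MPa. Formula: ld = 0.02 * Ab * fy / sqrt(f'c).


Ab = pi * 8^2 / 4 = 50.265 mm2
ld = 0.02 * 50.265 * 500 / sqrt(31.6)
= 89.4 mm

89.4


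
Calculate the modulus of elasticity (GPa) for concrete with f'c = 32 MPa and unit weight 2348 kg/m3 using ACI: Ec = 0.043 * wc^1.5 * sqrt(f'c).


Ec = 0.043 * 2348^1.5 * sqrt(32) / 1000
= 27.68 GPa

27.68


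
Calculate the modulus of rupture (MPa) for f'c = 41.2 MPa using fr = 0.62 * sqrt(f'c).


fr = 0.62 * sqrt(41.2)
= 3.98 MPa

3.98


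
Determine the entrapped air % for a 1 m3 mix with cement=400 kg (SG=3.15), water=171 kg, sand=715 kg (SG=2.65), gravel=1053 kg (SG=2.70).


Vol cement = 400 / (3.15 * 1000) = 0.126984 m3
Vol water = 171 / 1000 = 0.171 m3
Vol sand = 715 / (2.65 * 1000) = 0.269811 m3
Vol gravel = 1053 / (2.70 * 1000) = 0.39 m3
Total solid + water volume = 0.957795 m3
Air = (1 - 0.957795) * 100 = 4.22%

4.22


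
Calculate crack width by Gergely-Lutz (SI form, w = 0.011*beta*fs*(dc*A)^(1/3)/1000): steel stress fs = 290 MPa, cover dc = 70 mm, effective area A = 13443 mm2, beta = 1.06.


w = 0.011 * beta * fs * (dc * A)^(1/3) / 1000
= 0.011 * 1.06 * 290 * (70 * 13443)^(1/3) / 1000
= 0.331 mm

0.331


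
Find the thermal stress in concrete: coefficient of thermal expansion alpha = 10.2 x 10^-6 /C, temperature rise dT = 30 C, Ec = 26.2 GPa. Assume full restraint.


sigma = alpha * dT * Ec
= 10.2e-6 * 30 * 26.2 * 1000
= 8.017 MPa

8.017


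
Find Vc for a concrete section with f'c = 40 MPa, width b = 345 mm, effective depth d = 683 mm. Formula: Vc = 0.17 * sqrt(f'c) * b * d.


Vc = 0.17 * sqrt(40) * 345 * 683 / 1000
= 253.35 kN

253.35


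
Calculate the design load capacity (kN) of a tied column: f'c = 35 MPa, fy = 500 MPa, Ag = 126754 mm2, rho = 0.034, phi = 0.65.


Ast = rho * Ag = 0.034 * 126754 = 4309.636 mm2
phi*Pn = 0.65 * 0.80 * (0.85 * 35 * (126754 - 4309.636) + 500 * 4309.636) / 1000
= 3014.72 kN

3014.72


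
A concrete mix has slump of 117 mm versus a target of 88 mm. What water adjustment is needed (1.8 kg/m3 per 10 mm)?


Difference = 88 - 117 = -29 mm
Water adjustment = -29 * 1.8 / 10 = -5.2 kg/m3

-5.2


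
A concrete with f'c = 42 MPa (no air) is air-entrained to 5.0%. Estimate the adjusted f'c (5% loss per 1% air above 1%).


Strength loss = (5.0 - 1) * 5 = 20.0%
f'c = 42 * (1 - 20.0/100)
= 33.6 MPa

33.6


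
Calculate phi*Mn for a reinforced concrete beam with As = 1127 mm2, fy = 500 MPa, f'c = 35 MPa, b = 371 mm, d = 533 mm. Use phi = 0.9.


a = As * fy / (0.85 * f'c * b)
= 1127 * 500 / (0.85 * 35 * 371)
= 51.0544 mm
Mn = As * fy * (d - a/2) / 10^6
= 285.9609 kN-m
phi*Mn = 0.9 * 285.9609 = 257.36 kN-m

257.36


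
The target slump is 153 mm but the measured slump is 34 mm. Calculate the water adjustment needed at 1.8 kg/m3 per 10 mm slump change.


Difference = 153 - 34 = 119 mm
Water adjustment = 119 * 1.8 / 10 = 21.4 kg/m3

21.4


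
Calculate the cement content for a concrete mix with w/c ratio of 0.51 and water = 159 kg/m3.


Cement = water / (w/c)
= 159 / 0.51
= 311.8 kg/m3

311.8


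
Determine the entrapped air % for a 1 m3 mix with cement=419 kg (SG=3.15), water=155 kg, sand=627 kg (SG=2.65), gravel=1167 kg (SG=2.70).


Vol cement = 419 / (3.15 * 1000) = 0.133016 m3
Vol water = 155 / 1000 = 0.155 m3
Vol sand = 627 / (2.65 * 1000) = 0.236604 m3
Vol gravel = 1167 / (2.70 * 1000) = 0.432222 m3
Total solid + water volume = 0.956842 m3
Air = (1 - 0.956842) * 100 = 4.32%

4.32


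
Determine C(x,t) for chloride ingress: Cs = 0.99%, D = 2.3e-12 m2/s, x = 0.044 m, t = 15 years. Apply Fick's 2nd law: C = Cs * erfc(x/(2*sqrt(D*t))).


t_seconds = 15 * 365.25 * 24 * 3600 = 473364000.0 s
arg = 0.044 / (2 * sqrt(2.3e-12 * 473364000.0))
= 0.6667
erfc(0.6667) = 0.3457
C = 0.99 * 0.3457 = 0.3423%

0.3423


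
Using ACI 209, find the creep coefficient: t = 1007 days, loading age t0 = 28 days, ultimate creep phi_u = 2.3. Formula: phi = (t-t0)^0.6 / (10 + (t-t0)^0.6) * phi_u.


dt = 1007 - 28 = 979
phi = 979^0.6 / (10 + 979^0.6) * 2.3
= 1.982

1.982


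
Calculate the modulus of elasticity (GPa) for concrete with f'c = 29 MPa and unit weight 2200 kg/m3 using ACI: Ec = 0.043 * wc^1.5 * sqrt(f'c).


Ec = 0.043 * 2200^1.5 * sqrt(29) / 1000
= 23.89 GPa

23.89


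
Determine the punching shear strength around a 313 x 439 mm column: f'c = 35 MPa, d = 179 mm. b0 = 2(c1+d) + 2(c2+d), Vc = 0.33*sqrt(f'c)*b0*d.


b0 = 2*(313 + 179) + 2*(439 + 179) = 2220 mm
Vc = 0.33 * sqrt(35) * 2220 * 179 / 1000
= 775.81 kN

775.81


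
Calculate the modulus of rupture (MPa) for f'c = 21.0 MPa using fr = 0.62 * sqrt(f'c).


fr = 0.62 * sqrt(21.0)
= 2.841 MPa

2.841


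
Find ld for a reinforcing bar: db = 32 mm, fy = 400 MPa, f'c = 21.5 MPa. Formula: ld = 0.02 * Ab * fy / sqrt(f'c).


Ab = pi * 32^2 / 4 = 804.248 mm2
ld = 0.02 * 804.248 * 400 / sqrt(21.5)
= 1387.6 mm

1387.6


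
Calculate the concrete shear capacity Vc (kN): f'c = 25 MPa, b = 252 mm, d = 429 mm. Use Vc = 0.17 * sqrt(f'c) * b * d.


Vc = 0.17 * sqrt(25) * 252 * 429 / 1000
= 91.89 kN

91.89


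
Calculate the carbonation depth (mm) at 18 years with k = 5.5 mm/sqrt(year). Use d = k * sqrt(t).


depth = k * sqrt(t)
= 5.5 * sqrt(18)
= 23.33 mm

23.33


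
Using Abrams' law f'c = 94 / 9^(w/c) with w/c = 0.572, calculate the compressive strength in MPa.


f'c = 94 / 9^0.572
= 94 / 3.514
= 26.75 MPa

26.75


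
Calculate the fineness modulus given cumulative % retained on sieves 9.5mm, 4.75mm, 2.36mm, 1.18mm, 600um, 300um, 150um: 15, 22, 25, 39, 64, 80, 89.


FM = sum(cumulative % retained) / 100
= 334 / 100
= 3.34

3.34


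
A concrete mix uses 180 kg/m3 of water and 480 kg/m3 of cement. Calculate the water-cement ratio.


w/c = water / cement
w/c = 180 / 480 = 0.375

0.375


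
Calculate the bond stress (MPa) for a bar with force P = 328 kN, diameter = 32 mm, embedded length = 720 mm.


u = P / (pi * db * ld)
= 328 * 1000 / (pi * 32 * 720)
= 4.531 MPa

4.531


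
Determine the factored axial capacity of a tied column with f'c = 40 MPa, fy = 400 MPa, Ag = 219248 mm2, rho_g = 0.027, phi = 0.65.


Ast = rho * Ag = 0.027 * 219248 = 5919.696 mm2
phi*Pn = 0.65 * 0.80 * (0.85 * 40 * (219248 - 5919.696) + 400 * 5919.696) / 1000
= 5002.94 kN

5002.94


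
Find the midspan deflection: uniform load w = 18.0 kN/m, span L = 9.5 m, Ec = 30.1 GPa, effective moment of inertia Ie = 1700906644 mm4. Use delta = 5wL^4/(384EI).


Convert: L = 9.5 m = 9500 mm, Ec = 30.1 GPa = 30100 MPa
delta = 5 * 18.0 * 9500^4 / (384 * 30100 * 1700906644)
= 37.29 mm

37.29


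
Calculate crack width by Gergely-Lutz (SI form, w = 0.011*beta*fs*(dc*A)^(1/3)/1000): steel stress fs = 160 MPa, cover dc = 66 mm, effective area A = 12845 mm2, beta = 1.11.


w = 0.011 * beta * fs * (dc * A)^(1/3) / 1000
= 0.011 * 1.11 * 160 * (66 * 12845)^(1/3) / 1000
= 0.185 mm

0.185


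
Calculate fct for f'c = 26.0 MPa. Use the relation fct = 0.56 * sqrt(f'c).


fct = 0.56 * sqrt(26.0)
= 0.56 * 5.099
= 2.855 MPa

2.855


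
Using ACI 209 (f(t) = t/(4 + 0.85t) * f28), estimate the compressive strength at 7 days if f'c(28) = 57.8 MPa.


f(7) = 7 / (4 + 0.85 * 7) * 57.8
= 7 / 9.95 * 57.8
= 40.66 MPa

40.66


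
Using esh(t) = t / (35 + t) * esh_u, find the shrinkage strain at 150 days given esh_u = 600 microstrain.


esh(150) = 150 / (35 + 150) * 600
= 150 / 185 * 600
= 486.5 microstrain

486.5


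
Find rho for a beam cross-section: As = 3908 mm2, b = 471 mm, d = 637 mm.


rho = As / (b * d)
= 3908 / (471 * 637)
= 0.013

0.013


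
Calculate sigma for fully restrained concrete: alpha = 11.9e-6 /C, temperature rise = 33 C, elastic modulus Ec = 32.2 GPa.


sigma = alpha * dT * Ec
= 11.9e-6 * 33 * 32.2 * 1000
= 12.645 MPa

12.645


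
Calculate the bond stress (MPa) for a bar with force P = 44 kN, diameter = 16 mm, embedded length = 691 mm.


u = P / (pi * db * ld)
= 44 * 1000 / (pi * 16 * 691)
= 1.267 MPa

1.267


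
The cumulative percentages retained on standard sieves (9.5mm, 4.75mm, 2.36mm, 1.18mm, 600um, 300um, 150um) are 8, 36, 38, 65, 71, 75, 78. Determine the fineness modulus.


FM = sum(cumulative % retained) / 100
= 371 / 100
= 3.71

3.71


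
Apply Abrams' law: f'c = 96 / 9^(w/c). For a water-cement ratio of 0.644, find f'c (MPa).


f'c = 96 / 9^0.644
= 96 / 4.117
= 23.32 MPa

23.32


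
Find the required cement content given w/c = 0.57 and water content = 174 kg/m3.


Cement = water / (w/c)
= 174 / 0.57
= 305.3 kg/m3

305.3


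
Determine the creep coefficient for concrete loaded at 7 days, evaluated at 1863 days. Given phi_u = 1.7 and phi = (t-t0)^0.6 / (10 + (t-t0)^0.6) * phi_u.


dt = 1863 - 7 = 1856
phi = 1856^0.6 / (10 + 1856^0.6) * 1.7
= 1.532

1.532


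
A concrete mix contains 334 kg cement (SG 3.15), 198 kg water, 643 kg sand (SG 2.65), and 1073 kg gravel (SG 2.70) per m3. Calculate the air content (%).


Vol cement = 334 / (3.15 * 1000) = 0.106032 m3
Vol water = 198 / 1000 = 0.198 m3
Vol sand = 643 / (2.65 * 1000) = 0.242642 m3
Vol gravel = 1073 / (2.70 * 1000) = 0.397407 m3
Total solid + water volume = 0.944081 m3
Air = (1 - 0.944081) * 100 = 5.59%

5.59


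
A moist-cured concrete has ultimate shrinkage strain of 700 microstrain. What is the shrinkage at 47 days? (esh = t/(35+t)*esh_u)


esh(47) = 47 / (35 + 47) * 700
= 47 / 82 * 700
= 401.2 microstrain

401.2


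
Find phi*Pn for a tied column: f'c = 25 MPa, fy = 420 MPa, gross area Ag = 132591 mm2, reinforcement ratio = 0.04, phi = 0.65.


Ast = rho * Ag = 0.04 * 132591 = 5303.64 mm2
phi*Pn = 0.65 * 0.80 * (0.85 * 25 * (132591 - 5303.64) + 420 * 5303.64) / 1000
= 2564.84 kN

2564.84


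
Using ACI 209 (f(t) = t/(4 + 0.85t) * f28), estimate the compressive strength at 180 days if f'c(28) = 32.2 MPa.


f(180) = 180 / (4 + 0.85 * 180) * 32.2
= 180 / 157.0 * 32.2
= 36.92 MPa

36.92


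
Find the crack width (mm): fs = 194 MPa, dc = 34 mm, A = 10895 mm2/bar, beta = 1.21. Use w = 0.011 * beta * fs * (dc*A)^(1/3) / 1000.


w = 0.011 * beta * fs * (dc * A)^(1/3) / 1000
= 0.011 * 1.21 * 194 * (34 * 10895)^(1/3) / 1000
= 0.185 mm

0.185


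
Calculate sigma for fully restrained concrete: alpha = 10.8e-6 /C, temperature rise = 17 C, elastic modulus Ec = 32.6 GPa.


sigma = alpha * dT * Ec
= 10.8e-6 * 17 * 32.6 * 1000
= 5.985 MPa

5.985


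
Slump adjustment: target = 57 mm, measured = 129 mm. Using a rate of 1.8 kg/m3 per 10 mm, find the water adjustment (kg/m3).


Difference = 57 - 129 = -72 mm
Water adjustment = -72 * 1.8 / 10 = -13.0 kg/m3

-13.0


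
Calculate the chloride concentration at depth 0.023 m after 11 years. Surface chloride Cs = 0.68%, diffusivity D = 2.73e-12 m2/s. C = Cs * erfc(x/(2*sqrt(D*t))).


t_seconds = 11 * 365.25 * 24 * 3600 = 347133600.0 s
arg = 0.023 / (2 * sqrt(2.73e-12 * 347133600.0))
= 0.3736
erfc(0.3736) = 0.5973
C = 0.68 * 0.5973 = 0.4062%

0.4062


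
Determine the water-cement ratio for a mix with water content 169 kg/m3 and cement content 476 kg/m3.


w/c = water / cement
w/c = 169 / 476 = 0.355

0.355


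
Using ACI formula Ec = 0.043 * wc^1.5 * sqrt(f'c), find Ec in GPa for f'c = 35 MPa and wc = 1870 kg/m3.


Ec = 0.043 * 1870^1.5 * sqrt(35) / 1000
= 20.57 GPa

20.57


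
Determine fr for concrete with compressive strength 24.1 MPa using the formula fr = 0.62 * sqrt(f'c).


fr = 0.62 * sqrt(24.1)
= 3.044 MPa

3.044


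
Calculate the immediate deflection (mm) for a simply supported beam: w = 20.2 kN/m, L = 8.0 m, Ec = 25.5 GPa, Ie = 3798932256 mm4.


Convert: L = 8.0 m = 8000 mm, Ec = 25.5 GPa = 25500 MPa
delta = 5 * 20.2 * 8000^4 / (384 * 25500 * 3798932256)
= 11.12 mm

11.12


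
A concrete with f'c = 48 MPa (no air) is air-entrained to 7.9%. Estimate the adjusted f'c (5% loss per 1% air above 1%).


Strength loss = (7.9 - 1) * 5 = 34.5%
f'c = 48 * (1 - 34.5/100)
= 31.44 MPa

31.44


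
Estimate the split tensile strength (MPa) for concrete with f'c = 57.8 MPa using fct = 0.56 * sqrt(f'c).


fct = 0.56 * sqrt(57.8)
= 0.56 * 7.603
= 4.257 MPa

4.257


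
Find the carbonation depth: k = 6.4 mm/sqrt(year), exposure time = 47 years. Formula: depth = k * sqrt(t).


depth = k * sqrt(t)
= 6.4 * sqrt(47)
= 43.88 mm

43.88


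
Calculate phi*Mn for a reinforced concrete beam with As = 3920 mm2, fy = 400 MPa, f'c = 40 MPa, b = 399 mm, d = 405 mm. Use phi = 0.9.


a = As * fy / (0.85 * f'c * b)
= 3920 * 400 / (0.85 * 40 * 399)
= 115.5831 mm
Mn = As * fy * (d - a/2) / 10^6
= 544.4229 kN-m
phi*Mn = 0.9 * 544.4229 = 489.98 kN-m

489.98


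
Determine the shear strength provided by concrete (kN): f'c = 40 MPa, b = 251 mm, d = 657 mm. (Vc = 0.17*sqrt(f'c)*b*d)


Vc = 0.17 * sqrt(40) * 251 * 657 / 1000
= 177.3 kN

177.3


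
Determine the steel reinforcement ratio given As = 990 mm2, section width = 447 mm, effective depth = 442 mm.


rho = As / (b * d)
= 990 / (447 * 442)
= 0.005

0.005


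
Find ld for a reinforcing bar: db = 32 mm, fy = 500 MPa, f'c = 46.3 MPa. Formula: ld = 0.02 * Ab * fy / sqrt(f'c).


Ab = pi * 32^2 / 4 = 804.248 mm2
ld = 0.02 * 804.248 * 500 / sqrt(46.3)
= 1182.0 mm

1182.0


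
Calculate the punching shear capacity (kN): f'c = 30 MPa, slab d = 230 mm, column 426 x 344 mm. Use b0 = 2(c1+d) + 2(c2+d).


b0 = 2*(426 + 230) + 2*(344 + 230) = 2460 mm
Vc = 0.33 * sqrt(30) * 2460 * 230 / 1000
= 1022.67 kN

1022.67


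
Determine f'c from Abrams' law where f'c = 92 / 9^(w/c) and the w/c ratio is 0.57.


f'c = 92 / 9^0.57
= 92 / 3.499
= 26.29 MPa

26.29


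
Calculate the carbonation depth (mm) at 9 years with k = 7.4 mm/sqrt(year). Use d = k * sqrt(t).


depth = k * sqrt(t)
= 7.4 * sqrt(9)
= 22.2 mm

22.2


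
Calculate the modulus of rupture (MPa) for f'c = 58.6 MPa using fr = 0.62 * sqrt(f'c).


fr = 0.62 * sqrt(58.6)
= 4.746 MPa

4.746


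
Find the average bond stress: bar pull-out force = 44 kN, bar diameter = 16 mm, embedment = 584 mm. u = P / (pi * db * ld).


u = P / (pi * db * ld)
= 44 * 1000 / (pi * 16 * 584)
= 1.499 MPa

1.499


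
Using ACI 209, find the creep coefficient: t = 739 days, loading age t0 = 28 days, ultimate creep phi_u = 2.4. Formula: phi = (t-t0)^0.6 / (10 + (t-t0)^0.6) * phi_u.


dt = 739 - 28 = 711
phi = 711^0.6 / (10 + 711^0.6) * 2.4
= 2.009

2.009


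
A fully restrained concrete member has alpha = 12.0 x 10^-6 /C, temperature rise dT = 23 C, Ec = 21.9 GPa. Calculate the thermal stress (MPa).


sigma = alpha * dT * Ec
= 12.0e-6 * 23 * 21.9 * 1000
= 6.044 MPa

6.044


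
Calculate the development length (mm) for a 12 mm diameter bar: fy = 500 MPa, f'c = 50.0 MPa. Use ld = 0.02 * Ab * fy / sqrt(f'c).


Ab = pi * 12^2 / 4 = 113.097 mm2
ld = 0.02 * 113.097 * 500 / sqrt(50.0)
= 159.9 mm

159.9


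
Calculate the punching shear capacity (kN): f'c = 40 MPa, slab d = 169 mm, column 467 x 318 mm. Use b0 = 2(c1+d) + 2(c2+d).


b0 = 2*(467 + 169) + 2*(318 + 169) = 2246 mm
Vc = 0.33 * sqrt(40) * 2246 * 169 / 1000
= 792.21 kN

792.21


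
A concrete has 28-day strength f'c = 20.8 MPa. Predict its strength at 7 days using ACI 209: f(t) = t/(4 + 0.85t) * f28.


f(7) = 7 / (4 + 0.85 * 7) * 20.8
= 7 / 9.95 * 20.8
= 14.63 MPa

14.63


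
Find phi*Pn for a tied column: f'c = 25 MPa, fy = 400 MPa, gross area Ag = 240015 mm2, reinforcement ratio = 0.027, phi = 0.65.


Ast = rho * Ag = 0.027 * 240015 = 6480.405 mm2
phi*Pn = 0.65 * 0.80 * (0.85 * 25 * (240015 - 6480.405) + 400 * 6480.405) / 1000
= 3928.48 kN

3928.48


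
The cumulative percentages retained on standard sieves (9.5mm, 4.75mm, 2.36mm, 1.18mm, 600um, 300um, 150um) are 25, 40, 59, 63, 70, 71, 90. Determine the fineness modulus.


FM = sum(cumulative % retained) / 100
= 418 / 100
= 4.18

4.18


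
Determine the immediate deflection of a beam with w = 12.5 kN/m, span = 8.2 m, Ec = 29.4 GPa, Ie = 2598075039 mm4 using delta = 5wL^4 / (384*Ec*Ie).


Convert: L = 8.2 m = 8200 mm, Ec = 29.4 GPa = 29400 MPa
delta = 5 * 12.5 * 8200^4 / (384 * 29400 * 2598075039)
= 9.63 mm

9.63


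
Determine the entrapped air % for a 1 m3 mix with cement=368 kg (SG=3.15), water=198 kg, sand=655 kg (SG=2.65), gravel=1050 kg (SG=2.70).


Vol cement = 368 / (3.15 * 1000) = 0.116825 m3
Vol water = 198 / 1000 = 0.198 m3
Vol sand = 655 / (2.65 * 1000) = 0.24717 m3
Vol gravel = 1050 / (2.70 * 1000) = 0.388889 m3
Total solid + water volume = 0.950884 m3
Air = (1 - 0.950884) * 100 = 4.91%

4.91


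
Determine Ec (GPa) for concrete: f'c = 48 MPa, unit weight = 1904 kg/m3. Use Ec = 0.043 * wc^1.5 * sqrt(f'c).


Ec = 0.043 * 1904^1.5 * sqrt(48) / 1000
= 24.75 GPa

24.75


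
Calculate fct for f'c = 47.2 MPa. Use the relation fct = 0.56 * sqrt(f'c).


fct = 0.56 * sqrt(47.2)
= 0.56 * 6.87
= 3.847 MPa

3.847


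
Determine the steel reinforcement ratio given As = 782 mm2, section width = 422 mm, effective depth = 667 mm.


rho = As / (b * d)
= 782 / (422 * 667)
= 0.0028

0.0028


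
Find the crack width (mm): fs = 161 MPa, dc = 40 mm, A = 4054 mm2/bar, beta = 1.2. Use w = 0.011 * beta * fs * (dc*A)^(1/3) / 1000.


w = 0.011 * beta * fs * (dc * A)^(1/3) / 1000
= 0.011 * 1.2 * 161 * (40 * 4054)^(1/3) / 1000
= 0.116 mm

0.116


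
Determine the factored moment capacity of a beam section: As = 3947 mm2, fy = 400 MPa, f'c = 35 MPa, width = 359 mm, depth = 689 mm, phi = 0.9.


a = As * fy / (0.85 * f'c * b)
= 3947 * 400 / (0.85 * 35 * 359)
= 147.8243 mm
Mn = As * fy * (d - a/2) / 10^6
= 971.1007 kN-m
phi*Mn = 0.9 * 971.1007 = 873.99 kN-m

873.99


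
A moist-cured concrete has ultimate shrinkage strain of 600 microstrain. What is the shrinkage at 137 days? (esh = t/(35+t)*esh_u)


esh(137) = 137 / (35 + 137) * 600
= 137 / 172 * 600
= 477.9 microstrain

477.9


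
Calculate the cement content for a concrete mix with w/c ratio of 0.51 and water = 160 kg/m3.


Cement = water / (w/c)
= 160 / 0.51
= 313.7 kg/m3

313.7


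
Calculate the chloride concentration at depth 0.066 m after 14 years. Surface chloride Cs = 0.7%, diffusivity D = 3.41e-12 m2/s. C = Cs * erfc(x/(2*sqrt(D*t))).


t_seconds = 14 * 365.25 * 24 * 3600 = 441806400.0 s
arg = 0.066 / (2 * sqrt(3.41e-12 * 441806400.0))
= 0.8502
erfc(0.8502) = 0.2292
C = 0.7 * 0.2292 = 0.1605%

0.1605


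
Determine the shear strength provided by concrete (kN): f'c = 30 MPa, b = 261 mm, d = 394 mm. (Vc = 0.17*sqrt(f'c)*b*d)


Vc = 0.17 * sqrt(30) * 261 * 394 / 1000
= 95.75 kN

95.75


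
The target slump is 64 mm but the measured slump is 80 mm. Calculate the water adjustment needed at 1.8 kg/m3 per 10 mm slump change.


Difference = 64 - 80 = -16 mm
Water adjustment = -16 * 1.8 / 10 = -2.9 kg/m3

-2.9


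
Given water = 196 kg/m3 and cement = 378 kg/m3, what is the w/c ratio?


w/c = water / cement
w/c = 196 / 378 = 0.519

0.519


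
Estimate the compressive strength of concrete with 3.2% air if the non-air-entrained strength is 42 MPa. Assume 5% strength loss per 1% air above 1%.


Strength loss = (3.2 - 1) * 5 = 11.0%
f'c = 42 * (1 - 11.0/100)
= 37.38 MPa

37.38


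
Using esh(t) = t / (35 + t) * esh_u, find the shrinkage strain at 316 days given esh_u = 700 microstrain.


esh(316) = 316 / (35 + 316) * 700
= 316 / 351 * 700
= 630.2 microstrain

630.2


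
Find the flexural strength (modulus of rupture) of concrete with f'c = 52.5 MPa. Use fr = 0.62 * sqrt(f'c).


fr = 0.62 * sqrt(52.5)
= 4.492 MPa

4.492


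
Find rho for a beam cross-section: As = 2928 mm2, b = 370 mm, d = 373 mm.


rho = As / (b * d)
= 2928 / (370 * 373)
= 0.0212

0.0212


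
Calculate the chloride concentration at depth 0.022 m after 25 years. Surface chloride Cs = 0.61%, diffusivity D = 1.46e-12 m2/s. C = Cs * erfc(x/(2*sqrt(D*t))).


t_seconds = 25 * 365.25 * 24 * 3600 = 788940000.0 s
arg = 0.022 / (2 * sqrt(1.46e-12 * 788940000.0))
= 0.3241
erfc(0.3241) = 0.6467
C = 0.61 * 0.6467 = 0.3945%

0.3945


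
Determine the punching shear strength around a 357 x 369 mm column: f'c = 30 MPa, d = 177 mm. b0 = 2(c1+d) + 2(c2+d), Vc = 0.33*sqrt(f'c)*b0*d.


b0 = 2*(357 + 177) + 2*(369 + 177) = 2160 mm
Vc = 0.33 * sqrt(30) * 2160 * 177 / 1000
= 691.04 kN

691.04


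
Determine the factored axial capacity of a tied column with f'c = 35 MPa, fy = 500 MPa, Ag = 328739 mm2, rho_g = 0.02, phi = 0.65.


Ast = rho * Ag = 0.02 * 328739 = 6574.78 mm2
phi*Pn = 0.65 * 0.80 * (0.85 * 35 * (328739 - 6574.78) + 500 * 6574.78) / 1000
= 6693.32 kN

6693.32


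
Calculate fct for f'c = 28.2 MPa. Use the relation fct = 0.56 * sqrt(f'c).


fct = 0.56 * sqrt(28.2)
= 0.56 * 5.31
= 2.974 MPa

2.974


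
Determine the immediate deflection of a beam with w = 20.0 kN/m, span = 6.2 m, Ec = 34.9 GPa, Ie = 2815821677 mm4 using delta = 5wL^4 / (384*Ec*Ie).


Convert: L = 6.2 m = 6200 mm, Ec = 34.9 GPa = 34900 MPa
delta = 5 * 20.0 * 6200^4 / (384 * 34900 * 2815821677)
= 3.92 mm

3.92


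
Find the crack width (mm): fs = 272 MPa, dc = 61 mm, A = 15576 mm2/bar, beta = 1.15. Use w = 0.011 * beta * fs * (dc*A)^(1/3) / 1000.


w = 0.011 * beta * fs * (dc * A)^(1/3) / 1000
= 0.011 * 1.15 * 272 * (61 * 15576)^(1/3) / 1000
= 0.338 mm

0.338


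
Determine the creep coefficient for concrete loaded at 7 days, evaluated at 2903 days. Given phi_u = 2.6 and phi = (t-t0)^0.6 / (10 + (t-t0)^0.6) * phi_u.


dt = 2903 - 7 = 2896
phi = 2896^0.6 / (10 + 2896^0.6) * 2.6
= 2.399

2.399


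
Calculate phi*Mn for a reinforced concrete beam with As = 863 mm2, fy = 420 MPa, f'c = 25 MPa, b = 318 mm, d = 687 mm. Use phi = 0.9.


a = As * fy / (0.85 * f'c * b)
= 863 * 420 / (0.85 * 25 * 318)
= 53.6382 mm
Mn = As * fy * (d - a/2) / 10^6
= 239.2892 kN-m
phi*Mn = 0.9 * 239.2892 = 215.36 kN-m

215.36


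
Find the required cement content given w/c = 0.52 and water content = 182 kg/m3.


Cement = water / (w/c)
= 182 / 0.52
= 350.0 kg/m3

350.0


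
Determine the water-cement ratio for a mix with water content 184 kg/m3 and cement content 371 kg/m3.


w/c = water / cement
w/c = 184 / 371 = 0.496

0.496


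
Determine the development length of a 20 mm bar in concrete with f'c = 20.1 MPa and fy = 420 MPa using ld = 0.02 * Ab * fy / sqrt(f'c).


Ab = pi * 20^2 / 4 = 314.159 mm2
ld = 0.02 * 314.159 * 420 / sqrt(20.1)
= 588.6 mm

588.6


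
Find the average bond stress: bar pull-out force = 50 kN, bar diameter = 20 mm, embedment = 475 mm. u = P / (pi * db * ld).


u = P / (pi * db * ld)
= 50 * 1000 / (pi * 20 * 475)
= 1.675 MPa

1.675


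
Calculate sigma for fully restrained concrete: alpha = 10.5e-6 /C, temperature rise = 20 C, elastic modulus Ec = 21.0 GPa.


sigma = alpha * dT * Ec
= 10.5e-6 * 20 * 21.0 * 1000
= 4.41 MPa

4.41


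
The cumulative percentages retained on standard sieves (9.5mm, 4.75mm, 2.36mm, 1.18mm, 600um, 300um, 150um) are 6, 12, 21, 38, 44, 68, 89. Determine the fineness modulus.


FM = sum(cumulative % retained) / 100
= 278 / 100
= 2.78

2.78


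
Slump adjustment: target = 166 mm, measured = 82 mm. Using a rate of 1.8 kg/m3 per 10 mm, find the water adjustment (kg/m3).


Difference = 166 - 82 = 84 mm
Water adjustment = 84 * 1.8 / 10 = 15.1 kg/m3

15.1


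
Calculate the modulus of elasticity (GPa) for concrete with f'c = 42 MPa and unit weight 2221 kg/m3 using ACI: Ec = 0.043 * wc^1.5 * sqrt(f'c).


Ec = 0.043 * 2221^1.5 * sqrt(42) / 1000
= 29.17 GPa

29.17


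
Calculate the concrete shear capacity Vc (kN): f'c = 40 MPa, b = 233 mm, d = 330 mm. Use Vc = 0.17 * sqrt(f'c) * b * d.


Vc = 0.17 * sqrt(40) * 233 * 330 / 1000
= 82.67 kN

82.67


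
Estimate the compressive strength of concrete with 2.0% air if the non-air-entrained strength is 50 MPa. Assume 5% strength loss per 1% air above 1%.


Strength loss = (2.0 - 1) * 5 = 5.0%
f'c = 50 * (1 - 5.0/100)
= 47.5 MPa

47.5


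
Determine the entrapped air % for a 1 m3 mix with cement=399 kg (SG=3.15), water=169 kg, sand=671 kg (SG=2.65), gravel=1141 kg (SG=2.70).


Vol cement = 399 / (3.15 * 1000) = 0.126667 m3
Vol water = 169 / 1000 = 0.169 m3
Vol sand = 671 / (2.65 * 1000) = 0.253208 m3
Vol gravel = 1141 / (2.70 * 1000) = 0.422593 m3
Total solid + water volume = 0.971467 m3
Air = (1 - 0.971467) * 100 = 2.85%

2.85


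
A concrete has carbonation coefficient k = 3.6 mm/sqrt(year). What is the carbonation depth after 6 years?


depth = k * sqrt(t)
= 3.6 * sqrt(6)
= 8.82 mm

8.82


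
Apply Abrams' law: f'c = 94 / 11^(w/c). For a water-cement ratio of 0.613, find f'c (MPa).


f'c = 94 / 11^0.613
= 94 / 4.349
= 21.61 MPa

21.61


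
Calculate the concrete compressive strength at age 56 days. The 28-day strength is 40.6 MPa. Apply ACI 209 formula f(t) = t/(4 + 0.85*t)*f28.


f(56) = 56 / (4 + 0.85 * 56) * 40.6
= 56 / 51.6 * 40.6
= 44.06 MPa

44.06
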